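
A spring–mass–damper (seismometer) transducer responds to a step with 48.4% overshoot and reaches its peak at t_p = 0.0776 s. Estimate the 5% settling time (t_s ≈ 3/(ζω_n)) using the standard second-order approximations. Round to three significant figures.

ζ from %OS: ζ = |ln 0.484|/√(π²+ln²0.484) = 0.225.
From t_p = π/ω_d, ω_d = π/0.0776 = 40.5 rad/s, so ω_n = ω_d/√(1−ζ²) = 41.6 rad/s.
t_s ≈ 3/(ζω_n) = 3/(0.225·41.6) = 0.321 s.

t_s ≈ 0.321 s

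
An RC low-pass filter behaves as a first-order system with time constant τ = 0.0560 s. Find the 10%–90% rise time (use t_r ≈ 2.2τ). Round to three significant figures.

t_r ≈ 0.123 s

t_r ≈ 2.2τ = 0.123 s.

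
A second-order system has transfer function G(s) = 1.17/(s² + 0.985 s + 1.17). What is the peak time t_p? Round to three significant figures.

t_p ≈ 3.26 s

Comparing the denominator to s² + 2ζω_n s + ω_n²: ω_n = √1.17 = 1.08 rad/s, and 2ζω_n = 0.985 so ζ = 0.985/(2·1.08) = 0.455.
ω_d = 1.08·√(1 − 0.455²) = 0.963 rad/s. Then t_p = π/ω_d = 3.26 s.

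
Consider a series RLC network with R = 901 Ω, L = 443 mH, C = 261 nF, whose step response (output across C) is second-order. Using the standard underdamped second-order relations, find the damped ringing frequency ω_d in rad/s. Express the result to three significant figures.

ω_d ≈ 2760 rad/s

For a series RLC circuit (capacitor voltage as output), ω_n = 1/√(LC) = 1/√(443 mH · 261 nF) = 2940 rad/s.
ζ = (R/2)·√(C/L) = (901/2)·√(261 nF/443 mH) = 0.346.
ω_d = ω_n√(1−ζ²) = 2760 rad/s.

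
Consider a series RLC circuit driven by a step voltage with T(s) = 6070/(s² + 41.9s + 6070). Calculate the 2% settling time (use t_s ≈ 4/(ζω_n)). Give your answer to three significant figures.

Matching coefficients with s² + 2ζω_n s + ω_n² gives ω_n² = 6070 ⇒ ω_n = 77.9 rad/s, and ζ = 41.9/(2ω_n) = 0.269.
t_s ≈ 4/(ζω_n) = 4/(0.269·77.9) = 0.191 s.

t_s ≈ 0.191 s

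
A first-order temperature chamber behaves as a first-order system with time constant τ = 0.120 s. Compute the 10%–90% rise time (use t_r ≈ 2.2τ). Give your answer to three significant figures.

t_r ≈ 0.264 s

t_r ≈ 2.2τ = 0.264 s.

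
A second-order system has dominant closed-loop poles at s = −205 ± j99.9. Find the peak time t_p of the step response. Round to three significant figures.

t_p ≈ 0.0314 s

t_p = π/ω_d with ω_d = 99.9 (the imaginary part), so t_p = 0.0314 s.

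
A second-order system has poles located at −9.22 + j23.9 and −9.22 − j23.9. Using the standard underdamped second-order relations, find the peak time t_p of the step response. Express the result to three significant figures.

t_p ≈ 0.131 s

t_p = π/ω_d with ω_d = 23.9 (the imaginary part), so t_p = 0.131 s.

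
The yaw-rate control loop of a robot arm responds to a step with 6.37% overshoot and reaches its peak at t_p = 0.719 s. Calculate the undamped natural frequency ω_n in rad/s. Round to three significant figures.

The overshoot fixes ζ = −ln(OS)/√(π²+ln²(OS)) = 0.659.
From t_p = π/ω_d, ω_d = π/0.719 = 4.37 rad/s, so ω_n = ω_d/√(1−ζ²) = 5.81 rad/s.

ω_n ≈ 5.81 rad/s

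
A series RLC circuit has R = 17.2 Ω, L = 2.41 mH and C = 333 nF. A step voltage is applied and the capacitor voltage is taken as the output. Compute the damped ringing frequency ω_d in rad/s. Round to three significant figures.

ω_d ≈ 35100 rad/s

For a series RLC circuit (capacitor voltage as output), ω_n = 1/√(LC) = 1/√(2.41 mH · 333 nF) = 35300 rad/s.
ζ = (R/2)·√(C/L) = (17.2/2)·√(333 nF/2.41 mH) = 0.101.
ω_d = 35300·√(1 − 0.101²) = 35100 rad/s.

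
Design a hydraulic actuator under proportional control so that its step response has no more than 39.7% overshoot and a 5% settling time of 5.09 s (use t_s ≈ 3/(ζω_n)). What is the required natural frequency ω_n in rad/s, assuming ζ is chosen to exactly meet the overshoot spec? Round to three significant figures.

ω_n ≈ 2.09 rad/s

Inverting the overshoot relation: ζ = |ln 0.397|/√(π² + ln²0.397) = 0.282.
From t_s ≈ 3/(ζω_n): ω_n = 3/(ζ·t_s) = 3/(0.282·5.09) = 2.09 rad/s.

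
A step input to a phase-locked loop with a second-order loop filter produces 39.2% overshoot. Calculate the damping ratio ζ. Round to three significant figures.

ζ ≈ 0.286

ζ = −ln(OS)/√(π² + (ln OS)²). With OS = 0.392, ln OS = −0.9365 and ζ = 0.9365/3.278 = 0.286.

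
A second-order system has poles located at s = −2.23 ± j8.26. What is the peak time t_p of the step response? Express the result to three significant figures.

t_p ≈ 0.380 s

t_p = π/ω_d with ω_d = 8.26 (the imaginary part), so t_p = 0.380 s.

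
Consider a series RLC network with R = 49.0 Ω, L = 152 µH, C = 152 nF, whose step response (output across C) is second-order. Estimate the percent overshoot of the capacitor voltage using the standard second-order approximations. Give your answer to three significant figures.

For a series RLC circuit (capacitor voltage as output), ω_n = 1/√(LC) = 1/√(152 µH · 152 nF) = 208000 rad/s.
ζ = (R/2)·√(C/L) = (49.0/2)·√(152 nF/152 µH) = 0.775.
Overshoot: exp(−π·0.775/√(1−0.775²)) = 0.0213, i.e. 2.13%.

%OS ≈ 2.13%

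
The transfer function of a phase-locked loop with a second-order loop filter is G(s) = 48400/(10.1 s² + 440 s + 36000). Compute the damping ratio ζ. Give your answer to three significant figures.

Dividing through by 10.1: denominator becomes s² + 43.56 s + 3564.
So ω_n = √3564 = 59.7 rad/s and ζ = 43.56/(2·59.7) = 0.365.

ζ ≈ 0.365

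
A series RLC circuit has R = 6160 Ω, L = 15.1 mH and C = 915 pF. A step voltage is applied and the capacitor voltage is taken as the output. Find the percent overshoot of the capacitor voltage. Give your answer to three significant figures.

%OS ≈ 2.59%

For a series RLC circuit (capacitor voltage as output), ω_n = 1/√(LC) = 1/√(15.1 mH · 915 pF) = 269000 rad/s.
ζ = (R/2)·√(C/L) = (6160/2)·√(915 pF/15.1 mH) = 0.758.
%OS = 100 e^{−πζ/√(1−ζ²)} with ζ = 0.758 gives 2.59%.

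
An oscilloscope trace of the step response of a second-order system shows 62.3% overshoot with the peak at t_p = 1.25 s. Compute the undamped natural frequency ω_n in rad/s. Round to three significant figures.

ζ from %OS: ζ = |ln 0.623|/√(π²+ln²0.623) = 0.149.
t_p = π/ω_d ⇒ ω_d = 2.51 rad/s; then ω_n = ω_d/√(1−ζ²) = 2.54 rad/s.

ω_n ≈ 2.54 rad/s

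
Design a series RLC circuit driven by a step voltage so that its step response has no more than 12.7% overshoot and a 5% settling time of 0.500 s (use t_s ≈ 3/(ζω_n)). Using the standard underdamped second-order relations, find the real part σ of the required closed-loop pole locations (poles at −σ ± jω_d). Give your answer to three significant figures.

σ ≈ 6.00

The settling-time spec alone fixes σ = ζω_n = 3/t_s = 3/0.500 = 6.00.
(Overshoot then fixes ζ = 0.549 and hence ω_d = σ·√(1−ζ²)/ζ = 9.13 rad/s.)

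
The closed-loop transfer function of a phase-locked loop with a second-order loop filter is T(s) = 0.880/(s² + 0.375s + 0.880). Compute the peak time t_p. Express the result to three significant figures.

t_p ≈ 3.42 s

Comparing the denominator to s² + 2ζω_n s + ω_n²: ω_n = √0.880 = 0.938 rad/s, and 2ζω_n = 0.375 so ζ = 0.375/(2·0.938) = 0.200.
ω_d = 0.938·√(1 − 0.200²) = 0.919 rad/s. Then t_p = π/ω_d = 3.42 s.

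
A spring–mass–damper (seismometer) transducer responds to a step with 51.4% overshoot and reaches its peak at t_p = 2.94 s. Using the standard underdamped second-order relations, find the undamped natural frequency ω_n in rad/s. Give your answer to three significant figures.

ζ from %OS: ζ = |ln 0.514|/√(π²+ln²0.514) = 0.207.
t_p = π/ω_d ⇒ ω_d = 1.07 rad/s; then ω_n = ω_d/√(1−ζ²) = 1.09 rad/s.

ω_n ≈ 1.09 rad/s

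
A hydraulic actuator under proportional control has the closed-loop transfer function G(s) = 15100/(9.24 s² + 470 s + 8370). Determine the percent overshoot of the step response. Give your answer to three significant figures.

Dividing through by 9.24: denominator becomes s² + 50.87 s + 905.8.
So ω_n = √905.8 = 30.1 rad/s and ζ = 50.87/(2·30.1) = 0.845.
%OS = 100 e^{−πζ/√(1−ζ²)} with ζ = 0.845 gives 0.698%.

%OS ≈ 0.698%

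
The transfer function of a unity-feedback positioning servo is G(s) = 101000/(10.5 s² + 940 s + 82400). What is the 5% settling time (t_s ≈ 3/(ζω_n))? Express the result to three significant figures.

t_s ≈ 0.0670 s

Dividing through by 10.5: denominator becomes s² + 89.52 s + 7848.
So ω_n = √7848 = 88.6 rad/s and ζ = 89.52/(2·88.6) = 0.505.
t_s ≈ 3/(ζω_n) = 0.0670 s.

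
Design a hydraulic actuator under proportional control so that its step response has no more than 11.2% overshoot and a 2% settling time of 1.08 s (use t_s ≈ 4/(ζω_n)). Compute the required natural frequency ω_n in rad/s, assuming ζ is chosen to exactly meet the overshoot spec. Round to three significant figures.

Inverting the overshoot relation: ζ = |ln 0.112|/√(π² + ln²0.112) = 0.572.
From t_s ≈ 4/(ζω_n): ω_n = 4/(ζ·t_s) = 4/(0.572·1.08) = 6.48 rad/s.

ω_n ≈ 6.48 rad/s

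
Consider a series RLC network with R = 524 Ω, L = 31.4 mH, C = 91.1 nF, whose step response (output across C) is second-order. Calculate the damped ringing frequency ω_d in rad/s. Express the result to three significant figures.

ω_d ≈ 16700 rad/s

For a series RLC circuit (capacitor voltage as output), ω_n = 1/√(LC) = 1/√(31.4 mH · 91.1 nF) = 18700 rad/s.
ζ = (R/2)·√(C/L) = (524/2)·√(91.1 nF/31.4 mH) = 0.446.
ω_d = 18700·√(1 − 0.446²) = 16700 rad/s.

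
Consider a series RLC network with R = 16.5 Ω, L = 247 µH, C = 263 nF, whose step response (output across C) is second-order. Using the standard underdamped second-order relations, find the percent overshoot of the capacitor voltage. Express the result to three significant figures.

%OS ≈ 41.6%

For a series RLC circuit (capacitor voltage as output), ω_n = 1/√(LC) = 1/√(247 µH · 263 nF) = 124000 rad/s.
ζ = (R/2)·√(C/L) = (16.5/2)·√(263 nF/247 µH) = 0.269.
Overshoot: exp(−π·0.269/√(1−0.269²)) = 0.416, i.e. 41.6%.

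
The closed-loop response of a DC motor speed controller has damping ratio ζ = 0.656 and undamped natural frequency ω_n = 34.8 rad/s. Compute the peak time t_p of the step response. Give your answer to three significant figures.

t_p ≈ 0.120 s

The damped frequency is ω_d = ω_n√(1−ζ²) = 34.8·√(1−0.430) = 26.3 rad/s.
Peak time t_p = π/ω_d = π/26.3 = 0.120 s.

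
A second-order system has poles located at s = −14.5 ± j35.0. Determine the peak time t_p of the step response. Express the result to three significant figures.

t_p = π/ω_d with ω_d = 35.0 (the imaginary part), so t_p = 0.0898 s.

t_p ≈ 0.0898 s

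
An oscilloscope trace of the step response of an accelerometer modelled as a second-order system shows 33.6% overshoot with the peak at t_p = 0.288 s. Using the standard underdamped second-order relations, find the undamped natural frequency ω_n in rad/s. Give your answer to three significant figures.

ω_n ≈ 11.5 rad/s

ζ from %OS: ζ = |ln 0.336|/√(π²+ln²0.336) = 0.328.
t_p = π/ω_d ⇒ ω_d = 10.9 rad/s; then ω_n = ω_d/√(1−ζ²) = 11.5 rad/s.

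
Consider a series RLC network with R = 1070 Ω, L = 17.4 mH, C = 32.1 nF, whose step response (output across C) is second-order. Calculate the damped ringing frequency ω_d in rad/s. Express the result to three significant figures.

ω_d ≈ 29100 rad/s

For a series RLC circuit (capacitor voltage as output), ω_n = 1/√(LC) = 1/√(17.4 mH · 32.1 nF) = 42300 rad/s.
ζ = (R/2)·√(C/L) = (1070/2)·√(32.1 nF/17.4 mH) = 0.727.
ω_d = 42300·√(1 − 0.727²) = 29100 rad/s.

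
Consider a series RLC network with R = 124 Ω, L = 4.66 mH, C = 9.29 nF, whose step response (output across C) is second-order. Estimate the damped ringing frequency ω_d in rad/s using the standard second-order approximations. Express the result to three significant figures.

ω_d ≈ 151000 rad/s

For a series RLC circuit (capacitor voltage as output), ω_n = 1/√(LC) = 1/√(4.66 mH · 9.29 nF) = 152000 rad/s.
ζ = (R/2)·√(C/L) = (124/2)·√(9.29 nF/4.66 mH) = 0.0875.
ω_d = ω_n√(1−ζ²) = 151000 rad/s.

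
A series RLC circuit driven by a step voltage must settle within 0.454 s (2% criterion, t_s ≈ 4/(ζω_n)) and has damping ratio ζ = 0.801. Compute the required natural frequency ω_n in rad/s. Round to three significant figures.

ω_n ≈ 11.0 rad/s

Rearranging t_s ≈ 4/(ζω_n) gives ω_n = 4/(ζ·t_s) = 4/(0.801 × 0.454) = 11.0 rad/s.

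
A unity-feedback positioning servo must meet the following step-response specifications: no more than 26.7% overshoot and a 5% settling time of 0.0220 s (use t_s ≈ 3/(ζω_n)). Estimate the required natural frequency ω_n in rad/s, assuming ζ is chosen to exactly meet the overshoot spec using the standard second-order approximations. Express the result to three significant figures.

ω_n ≈ 352 rad/s

ζ = −ln(OS)/√(π² + (ln OS)²). With OS = 0.267, ln OS = −1.321 and ζ = 1.321/3.408 = 0.387.
From t_s ≈ 3/(ζω_n): ω_n = 3/(ζ·t_s) = 3/(0.387·0.0220) = 352 rad/s.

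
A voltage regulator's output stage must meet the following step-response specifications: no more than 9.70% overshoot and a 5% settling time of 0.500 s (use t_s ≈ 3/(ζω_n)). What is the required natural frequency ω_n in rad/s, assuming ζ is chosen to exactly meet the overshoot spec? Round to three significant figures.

From %OS = 100·exp(−πζ/√(1−ζ²)), invert to get ζ = −ln(OS)/√(π² + ln²(OS)) with OS = 0.0970.
−ln 0.0970 = 2.333, so ζ = 2.333/√(π² + 5.443) = 0.596.
From t_s ≈ 3/(ζω_n): ω_n = 3/(ζ·t_s) = 3/(0.596·0.500) = 10.1 rad/s.

ω_n ≈ 10.1 rad/s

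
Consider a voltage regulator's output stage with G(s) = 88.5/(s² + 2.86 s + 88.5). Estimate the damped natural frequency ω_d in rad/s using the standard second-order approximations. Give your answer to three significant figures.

ω_d ≈ 9.30 rad/s

Matching coefficients with s² + 2ζω_n s + ω_n² gives ω_n² = 88.5 ⇒ ω_n = 9.41 rad/s, and ζ = 2.86/(2ω_n) = 0.152.
The damped frequency ω_d = ω_n√(1−ζ²) = 9.30 rad/s.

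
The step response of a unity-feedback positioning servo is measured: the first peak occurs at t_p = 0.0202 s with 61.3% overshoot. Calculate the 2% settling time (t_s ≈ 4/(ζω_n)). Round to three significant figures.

From the overshoot, ζ = −ln(OS)/√(π²+ln²(OS)) = 0.154.
t_p = π/ω_d ⇒ ω_d = 156 rad/s; then ω_n = ω_d/√(1−ζ²) = 157 rad/s.
t_s ≈ 4/(ζω_n) = 4/(0.154·157) = 0.165 s.

t_s ≈ 0.165 s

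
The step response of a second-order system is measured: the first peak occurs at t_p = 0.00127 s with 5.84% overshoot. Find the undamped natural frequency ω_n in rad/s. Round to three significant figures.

From the overshoot, ζ = −ln(OS)/√(π²+ln²(OS)) = 0.671.
t_p = π/ω_d ⇒ ω_d = 2470 rad/s; then ω_n = ω_d/√(1−ζ²) = 3330 rad/s.

ω_n ≈ 3330 rad/s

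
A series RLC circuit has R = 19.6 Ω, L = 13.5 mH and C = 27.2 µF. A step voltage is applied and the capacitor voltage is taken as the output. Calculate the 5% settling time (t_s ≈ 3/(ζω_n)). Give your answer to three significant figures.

For a series RLC circuit (capacitor voltage as output), ω_n = 1/√(LC) = 1/√(13.5 mH · 27.2 µF) = 1650 rad/s.
ζ = (R/2)·√(C/L) = (19.6/2)·√(27.2 µF/13.5 mH) = 0.440.
t_s ≈ 3/(ζω_n) = 0.00413 s.

t_s ≈ 0.00413 s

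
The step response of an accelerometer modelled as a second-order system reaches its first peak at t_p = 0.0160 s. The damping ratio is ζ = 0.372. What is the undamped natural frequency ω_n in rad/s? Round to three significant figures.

ω_n ≈ 212 rad/s

Peak time t_p = π/ω_d, so ω_d = π/t_p = π/0.0160 = 196 rad/s.
ω_n = ω_d/√(1−ζ²) = 196/√0.862 = 212 rad/s.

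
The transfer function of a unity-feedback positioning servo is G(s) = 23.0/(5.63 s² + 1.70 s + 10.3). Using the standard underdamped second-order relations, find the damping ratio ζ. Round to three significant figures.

ζ ≈ 0.112

Dividing through by 5.63: denominator becomes s² + 0.3020 s + 1.829.
So ω_n = √1.829 = 1.35 rad/s and ζ = 0.3020/(2·1.35) = 0.112.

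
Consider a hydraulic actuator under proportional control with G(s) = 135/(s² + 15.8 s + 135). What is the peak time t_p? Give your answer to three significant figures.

t_p ≈ 0.369 s

Matching coefficients with s² + 2ζω_n s + ω_n² gives ω_n² = 135 ⇒ ω_n = 11.6 rad/s, and ζ = 15.8/(2ω_n) = 0.680.
The damped frequency ω_d = ω_n√(1−ζ²) = 8.52 rad/s. Then t_p = π/ω_d = 0.369 s.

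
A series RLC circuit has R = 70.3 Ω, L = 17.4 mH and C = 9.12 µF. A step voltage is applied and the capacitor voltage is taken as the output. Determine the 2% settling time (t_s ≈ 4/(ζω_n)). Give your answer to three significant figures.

For a series RLC circuit (capacitor voltage as output), ω_n = 1/√(LC) = 1/√(17.4 mH · 9.12 µF) = 2510 rad/s.
ζ = (R/2)·√(C/L) = (70.3/2)·√(9.12 µF/17.4 mH) = 0.805.
t_s ≈ 4/(ζω_n) = 0.00198 s.

t_s ≈ 0.00198 s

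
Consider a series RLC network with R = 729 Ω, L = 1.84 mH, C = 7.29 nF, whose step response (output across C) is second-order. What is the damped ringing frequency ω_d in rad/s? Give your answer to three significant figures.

For a series RLC circuit (capacitor voltage as output), ω_n = 1/√(LC) = 1/√(1.84 mH · 7.29 nF) = 273000 rad/s.
ζ = (R/2)·√(C/L) = (729/2)·√(7.29 nF/1.84 mH) = 0.726.
ω_d = ω_n√(1−ζ²) = 188000 rad/s.

ω_d ≈ 188000 rad/s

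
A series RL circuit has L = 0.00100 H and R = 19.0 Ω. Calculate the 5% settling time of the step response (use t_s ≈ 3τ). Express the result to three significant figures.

t_s ≈ 0.000158 s

τ = L/R = 0.00100/19.0 = 0.0000526 s.
t_s ≈ 3τ = 0.000158 s.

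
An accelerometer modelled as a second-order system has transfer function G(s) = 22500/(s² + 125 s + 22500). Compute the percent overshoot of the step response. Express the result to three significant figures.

Comparing the denominator to s² + 2ζω_n s + ω_n²: ω_n = √22500 = 150 rad/s, and 2ζω_n = 125 so ζ = 125/(2·150) = 0.417.
Overshoot: exp(−π·0.417/√(1−0.417²)) = 0.237, i.e. 23.7%.

%OS ≈ 23.7%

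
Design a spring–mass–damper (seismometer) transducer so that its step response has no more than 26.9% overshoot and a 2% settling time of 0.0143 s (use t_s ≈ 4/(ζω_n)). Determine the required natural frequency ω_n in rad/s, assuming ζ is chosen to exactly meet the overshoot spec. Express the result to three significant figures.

From %OS = 100·exp(−πζ/√(1−ζ²)), invert to get ζ = −ln(OS)/√(π² + ln²(OS)) with OS = 0.269.
−ln 0.269 = 1.313, so ζ = 1.313/√(π² + 1.724) = 0.386.
From t_s ≈ 4/(ζω_n): ω_n = 4/(ζ·t_s) = 4/(0.386·0.0143) = 725 rad/s.

ω_n ≈ 725 rad/s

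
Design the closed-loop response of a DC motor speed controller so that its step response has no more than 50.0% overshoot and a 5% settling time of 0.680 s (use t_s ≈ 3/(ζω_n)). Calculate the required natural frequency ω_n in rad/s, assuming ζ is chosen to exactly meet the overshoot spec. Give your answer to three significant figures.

ζ = −ln(OS)/√(π² + (ln OS)²). With OS = 0.500, ln OS = −0.6931 and ζ = 0.6931/3.217 = 0.215.
Then ω_n = 3/(ζ t_s) = 3/(0.215 × 0.680) = 20.5 rad/s.

ω_n ≈ 20.5 rad/s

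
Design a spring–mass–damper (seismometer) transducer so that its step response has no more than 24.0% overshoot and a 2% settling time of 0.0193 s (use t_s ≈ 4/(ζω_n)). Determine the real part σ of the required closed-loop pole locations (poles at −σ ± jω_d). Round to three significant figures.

The settling-time spec alone fixes σ = ζω_n = 4/t_s = 4/0.0193 = 207.
(Overshoot then fixes ζ = 0.414 and hence ω_d = σ·√(1−ζ²)/ζ = 456 rad/s.)

σ ≈ 207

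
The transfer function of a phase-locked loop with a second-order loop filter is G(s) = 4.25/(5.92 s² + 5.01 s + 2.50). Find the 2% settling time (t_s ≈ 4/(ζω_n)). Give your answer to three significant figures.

Dividing through by 5.92: denominator becomes s² + 0.8463 s + 0.4223.
So ω_n = √0.4223 = 0.650 rad/s and ζ = 0.8463/(2·0.650) = 0.651.
t_s ≈ 4/(ζω_n) = 9.45 s.

t_s ≈ 9.45 s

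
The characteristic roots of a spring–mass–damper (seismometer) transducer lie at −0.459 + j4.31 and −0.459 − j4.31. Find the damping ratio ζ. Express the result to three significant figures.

ζ ≈ 0.106

|pole| = ω_n = √(0.459² + 4.31²) = 4.33 rad/s; ζ = cos θ = σ/ω_n = 0.106.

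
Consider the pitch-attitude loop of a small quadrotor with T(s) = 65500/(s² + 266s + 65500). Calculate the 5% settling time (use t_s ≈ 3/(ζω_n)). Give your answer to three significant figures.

t_s ≈ 0.0226 s

ω_n = √65500 = 256 rad/s; ζ = 266/(2·256) = 0.520.
t_s ≈ 3/(ζω_n) = 3/(0.520·256) = 0.0226 s.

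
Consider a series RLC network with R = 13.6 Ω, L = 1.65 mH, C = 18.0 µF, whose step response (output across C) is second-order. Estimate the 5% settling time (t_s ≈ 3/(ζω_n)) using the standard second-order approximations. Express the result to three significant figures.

For a series RLC circuit (capacitor voltage as output), ω_n = 1/√(LC) = 1/√(1.65 mH · 18.0 µF) = 5800 rad/s.
ζ = (R/2)·√(C/L) = (13.6/2)·√(18.0 µF/1.65 mH) = 0.710.
t_s ≈ 3/(ζω_n) = 0.000728 s.

t_s ≈ 0.000728 s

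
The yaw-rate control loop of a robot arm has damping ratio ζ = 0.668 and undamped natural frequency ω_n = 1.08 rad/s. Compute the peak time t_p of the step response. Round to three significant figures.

The damped frequency is ω_d = ω_n√(1−ζ²) = 1.08·√(1−0.446) = 0.804 rad/s.
Peak time t_p = π/ω_d = π/0.804 = 3.91 s.

t_p ≈ 3.91 s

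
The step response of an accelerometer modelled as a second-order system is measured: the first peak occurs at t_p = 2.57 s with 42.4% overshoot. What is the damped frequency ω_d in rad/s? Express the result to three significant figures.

ω_d ≈ 1.22 rad/s

t_p = π/ω_d, so ω_d = π/2.57 = 1.22 rad/s.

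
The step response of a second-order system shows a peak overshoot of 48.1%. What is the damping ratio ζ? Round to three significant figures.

From %OS = 100·exp(−πζ/√(1−ζ²)), invert to get ζ = −ln(OS)/√(π² + ln²(OS)) with OS = 0.481.
−ln 0.481 = 0.7319, so ζ = 0.7319/√(π² + 0.5357) = 0.227.

ζ ≈ 0.227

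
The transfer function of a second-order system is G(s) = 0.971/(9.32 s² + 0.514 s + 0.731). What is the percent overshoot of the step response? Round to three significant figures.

%OS ≈ 73.3%

Dividing through by 9.32: denominator becomes s² + 0.05515 s + 0.07843.
So ω_n = √0.07843 = 0.280 rad/s and ζ = 0.05515/(2·0.280) = 0.0985.
%OS = 100 e^{−πζ/√(1−ζ²)} with ζ = 0.0985 gives 73.3%.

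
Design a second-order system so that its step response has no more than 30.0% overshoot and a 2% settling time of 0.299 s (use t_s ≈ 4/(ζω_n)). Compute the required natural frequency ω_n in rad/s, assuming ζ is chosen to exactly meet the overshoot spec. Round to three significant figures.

From %OS = 100·exp(−πζ/√(1−ζ²)), invert to get ζ = −ln(OS)/√(π² + ln²(OS)) with OS = 0.300.
−ln 0.300 = 1.204, so ζ = 1.204/√(π² + 1.450) = 0.358.
From t_s ≈ 4/(ζω_n): ω_n = 4/(ζ·t_s) = 4/(0.358·0.299) = 37.4 rad/s.

ω_n ≈ 37.4 rad/s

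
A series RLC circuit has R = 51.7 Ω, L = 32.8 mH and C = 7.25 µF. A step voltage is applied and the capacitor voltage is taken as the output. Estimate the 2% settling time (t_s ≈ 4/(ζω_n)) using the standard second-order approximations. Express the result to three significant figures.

For a series RLC circuit (capacitor voltage as output), ω_n = 1/√(LC) = 1/√(32.8 mH · 7.25 µF) = 2050 rad/s.
ζ = (R/2)·√(C/L) = (51.7/2)·√(7.25 µF/32.8 mH) = 0.384.
t_s ≈ 4/(ζω_n) = 0.00508 s.

t_s ≈ 0.00508 s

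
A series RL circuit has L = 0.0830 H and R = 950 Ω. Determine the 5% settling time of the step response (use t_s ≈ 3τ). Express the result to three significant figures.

τ = L/R = 0.0830/950 = 0.0000874 s.
t_s ≈ 3τ = 0.000262 s.

t_s ≈ 0.000262 s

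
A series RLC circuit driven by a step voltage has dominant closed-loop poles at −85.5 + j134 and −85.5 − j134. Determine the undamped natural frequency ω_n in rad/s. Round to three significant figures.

ω_n ≈ 159 rad/s

The poles are at −σ ± jω_d with σ = 85.5 and ω_d = 134, so ω_n = √(σ²+ω_d²) = 159 rad/s and ζ = σ/ω_n = 0.538.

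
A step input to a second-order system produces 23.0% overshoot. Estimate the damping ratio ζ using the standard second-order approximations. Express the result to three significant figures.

Inverting the overshoot relation: ζ = |ln 0.230|/√(π² + ln²0.230) = 0.424.

ζ ≈ 0.424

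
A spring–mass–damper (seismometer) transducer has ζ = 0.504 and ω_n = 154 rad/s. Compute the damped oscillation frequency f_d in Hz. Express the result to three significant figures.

f_d ≈ 21.2 Hz

ω_d = ω_n√(1−ζ²) = 154·√0.746 = 133 rad/s.
f_d = ω_d/(2π) = 21.2 Hz.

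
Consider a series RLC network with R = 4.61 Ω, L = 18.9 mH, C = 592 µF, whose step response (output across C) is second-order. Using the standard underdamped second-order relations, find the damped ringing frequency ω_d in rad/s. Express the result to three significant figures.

ω_d ≈ 273 rad/s

For a series RLC circuit (capacitor voltage as output), ω_n = 1/√(LC) = 1/√(18.9 mH · 592 µF) = 299 rad/s.
ζ = (R/2)·√(C/L) = (4.61/2)·√(592 µF/18.9 mH) = 0.408.
ω_d = 299·√(1 − 0.408²) = 273 rad/s.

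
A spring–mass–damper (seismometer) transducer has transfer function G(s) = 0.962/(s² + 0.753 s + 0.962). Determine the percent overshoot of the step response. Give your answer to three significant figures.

%OS ≈ 27.1%

Comparing the denominator to s² + 2ζω_n s + ω_n²: ω_n = √0.962 = 0.981 rad/s, and 2ζω_n = 0.753 so ζ = 0.753/(2·0.981) = 0.384.
Overshoot: exp(−π·0.384/√(1−0.384²)) = 0.271, i.e. 27.1%.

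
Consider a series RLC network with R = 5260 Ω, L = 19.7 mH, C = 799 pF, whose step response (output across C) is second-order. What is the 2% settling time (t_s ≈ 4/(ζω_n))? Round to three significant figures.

For a series RLC circuit (capacitor voltage as output), ω_n = 1/√(LC) = 1/√(19.7 mH · 799 pF) = 252000 rad/s.
ζ = (R/2)·√(C/L) = (5260/2)·√(799 pF/19.7 mH) = 0.530.
t_s ≈ 4/(ζω_n) = 0.0000300 s.

t_s ≈ 0.0000300 s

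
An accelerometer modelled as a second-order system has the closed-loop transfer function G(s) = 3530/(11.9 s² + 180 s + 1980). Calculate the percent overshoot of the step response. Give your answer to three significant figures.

%OS ≈ 10.3%

Dividing through by 11.9: denominator becomes s² + 15.13 s + 166.4.
So ω_n = √166.4 = 12.9 rad/s and ζ = 15.13/(2·12.9) = 0.586.
%OS = 100·exp(−πζ/√(1−ζ²)) = 10.3%.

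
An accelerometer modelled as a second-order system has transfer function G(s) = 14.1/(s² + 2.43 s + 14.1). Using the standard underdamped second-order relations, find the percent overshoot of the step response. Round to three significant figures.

%OS ≈ 34.2%

Matching coefficients with s² + 2ζω_n s + ω_n² gives ω_n² = 14.1 ⇒ ω_n = 3.75 rad/s, and ζ = 2.43/(2ω_n) = 0.324.
%OS = 100 e^{−πζ/√(1−ζ²)} with ζ = 0.324 gives 34.2%.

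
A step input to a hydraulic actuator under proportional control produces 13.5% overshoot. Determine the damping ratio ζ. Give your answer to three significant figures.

ζ = −ln(OS)/√(π² + (ln OS)²). With OS = 0.135, ln OS = −2.002 and ζ = 2.002/3.726 = 0.538.

ζ ≈ 0.538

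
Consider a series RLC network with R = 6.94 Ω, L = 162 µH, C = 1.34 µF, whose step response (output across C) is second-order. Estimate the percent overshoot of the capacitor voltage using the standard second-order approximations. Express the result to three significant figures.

For a series RLC circuit (capacitor voltage as output), ω_n = 1/√(LC) = 1/√(162 µH · 1.34 µF) = 67900 rad/s.
ζ = (R/2)·√(C/L) = (6.94/2)·√(1.34 µF/162 µH) = 0.316.
Overshoot: exp(−π·0.316/√(1−0.316²)) = 0.352, i.e. 35.2%.

%OS ≈ 35.2%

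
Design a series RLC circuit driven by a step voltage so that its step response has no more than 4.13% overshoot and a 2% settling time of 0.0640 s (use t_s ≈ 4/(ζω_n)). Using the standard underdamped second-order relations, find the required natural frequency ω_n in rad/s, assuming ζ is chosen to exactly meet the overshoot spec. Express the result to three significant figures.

ζ = −ln(OS)/√(π² + (ln OS)²). With OS = 0.0413, ln OS = −3.187 and ζ = 3.187/4.475 = 0.712.
From t_s ≈ 4/(ζω_n): ω_n = 4/(ζ·t_s) = 4/(0.712·0.0640) = 87.8 rad/s.

ω_n ≈ 87.8 rad/s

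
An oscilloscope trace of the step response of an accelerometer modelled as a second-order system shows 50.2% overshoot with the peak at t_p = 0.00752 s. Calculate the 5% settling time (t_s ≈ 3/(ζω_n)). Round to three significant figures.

The overshoot fixes ζ = −ln(OS)/√(π²+ln²(OS)) = 0.214.
t_p = π/ω_d ⇒ ω_d = 418 rad/s; then ω_n = ω_d/√(1−ζ²) = 428 rad/s.
t_s ≈ 3/(ζω_n) = 3/(0.214·428) = 0.0327 s.

t_s ≈ 0.0327 s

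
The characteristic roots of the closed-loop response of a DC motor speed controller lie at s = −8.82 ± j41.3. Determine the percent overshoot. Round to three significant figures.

With σ = 8.82, ω_d = 41.3: ω_n = √(σ²+ω_d²) = 42.2 rad/s, ζ = σ/ω_n = 0.209.
Overshoot: exp(−π·0.209/√(1−0.209²)) = 0.511, i.e. 51.1%.

%OS ≈ 51.1%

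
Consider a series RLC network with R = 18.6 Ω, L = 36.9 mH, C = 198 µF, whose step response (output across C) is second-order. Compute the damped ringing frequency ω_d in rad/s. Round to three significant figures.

For a series RLC circuit (capacitor voltage as output), ω_n = 1/√(LC) = 1/√(36.9 mH · 198 µF) = 370 rad/s.
ζ = (R/2)·√(C/L) = (18.6/2)·√(198 µF/36.9 mH) = 0.681.
The damped frequency ω_d = ω_n√(1−ζ²) = 271 rad/s.

ω_d ≈ 271 rad/s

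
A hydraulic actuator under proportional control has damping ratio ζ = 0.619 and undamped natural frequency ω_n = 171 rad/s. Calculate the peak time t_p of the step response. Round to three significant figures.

t_p ≈ 0.0234 s

The damped frequency is ω_d = ω_n√(1−ζ²) = 171·√(1−0.383) = 134 rad/s.
Peak time t_p = π/ω_d = π/134 = 0.0234 s.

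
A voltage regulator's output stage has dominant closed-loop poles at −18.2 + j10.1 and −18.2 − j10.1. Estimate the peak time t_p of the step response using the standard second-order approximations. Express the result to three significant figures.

t_p = π/ω_d with ω_d = 10.1 (the imaginary part), so t_p = 0.311 s.

t_p ≈ 0.311 s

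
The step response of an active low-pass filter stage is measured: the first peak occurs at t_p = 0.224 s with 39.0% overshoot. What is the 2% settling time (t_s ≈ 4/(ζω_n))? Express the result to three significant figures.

t_s ≈ 0.952 s

ζ from %OS: ζ = |ln 0.390|/√(π²+ln²0.390) = 0.287.
t_p = π/ω_d ⇒ ω_d = 14.0 rad/s; then ω_n = ω_d/√(1−ζ²) = 14.6 rad/s.
t_s ≈ 4/(ζω_n) = 4/(0.287·14.6) = 0.952 s.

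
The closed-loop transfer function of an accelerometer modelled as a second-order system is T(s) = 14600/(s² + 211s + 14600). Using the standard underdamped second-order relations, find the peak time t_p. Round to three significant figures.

Matching coefficients with s² + 2ζω_n s + ω_n² gives ω_n² = 14600 ⇒ ω_n = 121 rad/s, and ζ = 211/(2ω_n) = 0.873.
ω_d = ω_n√(1−ζ²) = 58.9 rad/s. Then t_p = π/ω_d = 0.0533 s.

t_p ≈ 0.0533 s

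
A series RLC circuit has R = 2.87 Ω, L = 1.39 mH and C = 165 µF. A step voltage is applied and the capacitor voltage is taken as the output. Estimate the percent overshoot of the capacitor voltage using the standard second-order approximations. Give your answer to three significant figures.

%OS ≈ 16.7%

For a series RLC circuit (capacitor voltage as output), ω_n = 1/√(LC) = 1/√(1.39 mH · 165 µF) = 2090 rad/s.
ζ = (R/2)·√(C/L) = (2.87/2)·√(165 µF/1.39 mH) = 0.494.
Overshoot: exp(−π·0.494/√(1−0.494²)) = 0.167, i.e. 16.7%.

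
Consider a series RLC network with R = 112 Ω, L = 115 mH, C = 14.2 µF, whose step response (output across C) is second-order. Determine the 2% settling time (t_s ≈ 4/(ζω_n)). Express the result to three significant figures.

For a series RLC circuit (capacitor voltage as output), ω_n = 1/√(LC) = 1/√(115 mH · 14.2 µF) = 783 rad/s.
ζ = (R/2)·√(C/L) = (112/2)·√(14.2 µF/115 mH) = 0.622.
t_s ≈ 4/(ζω_n) = 0.00821 s.

t_s ≈ 0.00821 s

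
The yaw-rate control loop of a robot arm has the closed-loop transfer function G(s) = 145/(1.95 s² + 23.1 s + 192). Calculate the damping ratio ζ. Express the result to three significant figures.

ζ ≈ 0.597

Dividing through by 1.95: denominator becomes s² + 11.85 s + 98.46.
So ω_n = √98.46 = 9.92 rad/s and ζ = 11.85/(2·9.92) = 0.597.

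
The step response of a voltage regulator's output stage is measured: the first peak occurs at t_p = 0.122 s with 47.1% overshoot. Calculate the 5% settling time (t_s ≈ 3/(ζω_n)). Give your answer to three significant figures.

From the overshoot, ζ = −ln(OS)/√(π²+ln²(OS)) = 0.233.
t_p = π/ω_d ⇒ ω_d = 25.8 rad/s; then ω_n = ω_d/√(1−ζ²) = 26.5 rad/s.
t_s ≈ 3/(ζω_n) = 3/(0.233·26.5) = 0.486 s.

t_s ≈ 0.486 s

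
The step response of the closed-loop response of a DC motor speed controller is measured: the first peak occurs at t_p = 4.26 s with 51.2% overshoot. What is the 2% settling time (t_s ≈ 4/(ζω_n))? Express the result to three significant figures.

t_s ≈ 25.5 s

ζ from %OS: ζ = |ln 0.512|/√(π²+ln²0.512) = 0.208.
t_p = π/ω_d ⇒ ω_d = 0.737 rad/s; then ω_n = ω_d/√(1−ζ²) = 0.754 rad/s.
t_s ≈ 4/(ζω_n) = 4/(0.208·0.754) = 25.5 s.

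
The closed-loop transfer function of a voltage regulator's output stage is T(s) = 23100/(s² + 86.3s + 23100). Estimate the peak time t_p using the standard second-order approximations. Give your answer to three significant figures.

t_p ≈ 0.0216 s

Matching coefficients with s² + 2ζω_n s + ω_n² gives ω_n² = 23100 ⇒ ω_n = 152 rad/s, and ζ = 86.3/(2ω_n) = 0.284.
ω_d = 152·√(1 − 0.284²) = 146 rad/s. Then t_p = π/ω_d = 0.0216 s.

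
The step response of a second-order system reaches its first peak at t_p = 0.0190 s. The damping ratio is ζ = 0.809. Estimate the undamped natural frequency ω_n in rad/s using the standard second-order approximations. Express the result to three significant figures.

ω_n ≈ 281 rad/s

Peak time t_p = π/ω_d, so ω_d = π/t_p = π/0.0190 = 165 rad/s.
ω_n = ω_d/√(1−ζ²) = 165/√0.346 = 281 rad/s.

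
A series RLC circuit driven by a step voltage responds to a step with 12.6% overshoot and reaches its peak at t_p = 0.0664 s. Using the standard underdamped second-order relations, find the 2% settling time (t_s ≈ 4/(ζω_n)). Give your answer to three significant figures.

ζ from %OS: ζ = |ln 0.126|/√(π²+ln²0.126) = 0.550.
From t_p = π/ω_d, ω_d = π/0.0664 = 47.3 rad/s, so ω_n = ω_d/√(1−ζ²) = 56.7 rad/s.
t_s ≈ 4/(ζω_n) = 4/(0.550·56.7) = 0.128 s.

t_s ≈ 0.128 s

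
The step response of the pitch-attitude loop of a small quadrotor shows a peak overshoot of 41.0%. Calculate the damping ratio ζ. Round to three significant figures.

ζ = −ln(OS)/√(π² + (ln OS)²). With OS = 0.410, ln OS = −0.8916 and ζ = 0.8916/3.266 = 0.273.

ζ ≈ 0.273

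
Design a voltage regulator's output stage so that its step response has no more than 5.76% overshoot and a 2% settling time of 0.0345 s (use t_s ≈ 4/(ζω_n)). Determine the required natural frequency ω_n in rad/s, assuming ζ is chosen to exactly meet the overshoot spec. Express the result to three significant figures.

ω_n ≈ 172 rad/s

Inverting the overshoot relation: ζ = |ln 0.0576|/√(π² + ln²0.0576) = 0.672.
Then ω_n = 4/(ζ t_s) = 4/(0.672 × 0.0345) = 172 rad/s.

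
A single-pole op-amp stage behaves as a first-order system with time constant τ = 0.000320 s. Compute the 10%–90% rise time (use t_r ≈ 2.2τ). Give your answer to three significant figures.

t_r ≈ 2.2τ = 0.000704 s.

t_r ≈ 0.000704 s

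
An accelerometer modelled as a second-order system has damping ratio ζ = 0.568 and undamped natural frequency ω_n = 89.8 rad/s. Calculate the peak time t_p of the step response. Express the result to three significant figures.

The damped frequency is ω_d = ω_n√(1−ζ²) = 89.8·√(1−0.323) = 73.9 rad/s.
Peak time t_p = π/ω_d = π/73.9 = 0.0425 s.

t_p ≈ 0.0425 s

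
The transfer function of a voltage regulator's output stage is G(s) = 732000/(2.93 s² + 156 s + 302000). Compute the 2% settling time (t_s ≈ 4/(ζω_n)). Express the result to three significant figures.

Dividing through by 2.93: denominator becomes s² + 53.24 s + 103100.
So ω_n = √103100 = 321 rad/s and ζ = 53.24/(2·321) = 0.0829.
t_s ≈ 4/(ζω_n) = 0.150 s.

t_s ≈ 0.150 s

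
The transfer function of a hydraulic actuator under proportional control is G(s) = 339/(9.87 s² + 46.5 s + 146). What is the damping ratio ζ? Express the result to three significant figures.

ζ ≈ 0.612

Dividing through by 9.87: denominator becomes s² + 4.711 s + 14.79.
So ω_n = √14.79 = 3.85 rad/s and ζ = 4.711/(2·3.85) = 0.612.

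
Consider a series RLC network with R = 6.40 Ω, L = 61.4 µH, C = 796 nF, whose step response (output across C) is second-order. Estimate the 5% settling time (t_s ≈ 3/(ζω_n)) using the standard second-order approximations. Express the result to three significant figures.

t_s ≈ 0.0000576 s

For a series RLC circuit (capacitor voltage as output), ω_n = 1/√(LC) = 1/√(61.4 µH · 796 nF) = 143000 rad/s.
ζ = (R/2)·√(C/L) = (6.40/2)·√(796 nF/61.4 µH) = 0.364.
t_s ≈ 3/(ζω_n) = 0.0000576 s.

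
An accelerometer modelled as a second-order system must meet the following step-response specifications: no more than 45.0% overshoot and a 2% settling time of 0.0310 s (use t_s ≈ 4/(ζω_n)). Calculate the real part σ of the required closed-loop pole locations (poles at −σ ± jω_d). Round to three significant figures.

σ ≈ 129

The settling-time spec alone fixes σ = ζω_n = 4/t_s = 4/0.0310 = 129.
(Overshoot then fixes ζ = 0.246 and hence ω_d = σ·√(1−ζ²)/ζ = 508 rad/s.)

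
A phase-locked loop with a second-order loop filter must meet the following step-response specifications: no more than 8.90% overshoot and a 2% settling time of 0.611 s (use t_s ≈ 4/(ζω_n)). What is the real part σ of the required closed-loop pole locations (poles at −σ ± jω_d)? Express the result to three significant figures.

σ ≈ 6.55

The settling-time spec alone fixes σ = ζω_n = 4/t_s = 4/0.611 = 6.55.
(Overshoot then fixes ζ = 0.610 and hence ω_d = σ·√(1−ζ²)/ζ = 8.50 rad/s.)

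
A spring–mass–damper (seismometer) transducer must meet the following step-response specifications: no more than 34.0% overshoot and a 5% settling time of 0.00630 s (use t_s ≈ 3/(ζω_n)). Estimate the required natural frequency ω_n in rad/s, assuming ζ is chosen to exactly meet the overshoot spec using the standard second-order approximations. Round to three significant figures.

Inverting the overshoot relation: ζ = |ln 0.340|/√(π² + ln²0.340) = 0.325.
From t_s ≈ 3/(ζω_n): ω_n = 3/(ζ·t_s) = 3/(0.325·0.00630) = 1470 rad/s.

ω_n ≈ 1470 rad/s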